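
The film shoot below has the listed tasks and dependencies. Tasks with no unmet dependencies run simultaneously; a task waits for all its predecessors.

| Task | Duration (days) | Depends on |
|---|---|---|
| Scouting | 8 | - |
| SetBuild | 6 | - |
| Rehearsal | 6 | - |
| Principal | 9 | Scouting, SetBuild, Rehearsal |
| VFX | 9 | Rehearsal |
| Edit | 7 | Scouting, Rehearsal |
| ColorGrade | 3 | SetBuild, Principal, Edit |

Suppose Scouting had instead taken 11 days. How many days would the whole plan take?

23

Critical path before the change: Scouting→Principal→ColorGrade = 8+9+3 = 20 giving 20 days.
Scouting is on the critical path; changing it to 11 makes that path 23 days.
That remains the longest chain; total 23 days.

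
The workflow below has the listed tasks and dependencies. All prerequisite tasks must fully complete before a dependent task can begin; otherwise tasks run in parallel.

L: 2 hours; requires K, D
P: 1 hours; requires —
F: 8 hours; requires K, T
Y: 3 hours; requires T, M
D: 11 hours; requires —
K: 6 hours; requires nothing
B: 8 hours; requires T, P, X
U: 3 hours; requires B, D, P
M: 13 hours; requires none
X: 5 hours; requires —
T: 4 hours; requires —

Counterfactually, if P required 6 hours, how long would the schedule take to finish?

17

Critical path before the change: M→Y = 13+3 = 16 giving 16 hours.
P has 4 hours of float (longest path through it is 12).
The binding chain switches to P→B→U = 6+8+3 = 17; finish 17 hours.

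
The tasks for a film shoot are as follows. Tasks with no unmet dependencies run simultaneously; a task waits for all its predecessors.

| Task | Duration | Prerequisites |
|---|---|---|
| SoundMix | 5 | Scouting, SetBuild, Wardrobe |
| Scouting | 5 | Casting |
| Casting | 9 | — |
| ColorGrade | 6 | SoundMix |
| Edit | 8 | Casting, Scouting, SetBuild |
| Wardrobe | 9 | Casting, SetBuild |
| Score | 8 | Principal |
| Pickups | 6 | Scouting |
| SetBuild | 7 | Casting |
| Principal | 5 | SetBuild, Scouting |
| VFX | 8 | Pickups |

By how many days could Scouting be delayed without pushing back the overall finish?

The longest chain is Casting→SetBuild→Wardrobe→SoundMix→ColorGrade = 9+7+9+5+6 = 36; overall finish 36 days.
Scouting finishes as early as 14 and must finish by 22.
Float = 36 − 28 = 8.

8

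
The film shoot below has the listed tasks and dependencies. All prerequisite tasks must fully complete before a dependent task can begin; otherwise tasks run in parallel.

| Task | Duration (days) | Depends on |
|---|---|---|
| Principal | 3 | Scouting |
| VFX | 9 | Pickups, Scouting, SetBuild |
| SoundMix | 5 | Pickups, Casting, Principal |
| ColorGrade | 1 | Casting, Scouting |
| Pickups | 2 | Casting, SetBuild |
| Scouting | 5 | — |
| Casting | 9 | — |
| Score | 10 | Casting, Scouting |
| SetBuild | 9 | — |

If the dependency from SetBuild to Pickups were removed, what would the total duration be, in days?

Before: longest chain Casting→Pickups→VFX = 9+2+9 = 20, finish 20.
Dropping SetBuild→Pickups doesn't change Pickups's earliest start (9); another predecessor still binds.
New critical path: Casting→Pickups→VFX = 9+2+9 = 20 ⇒ 20 days.

20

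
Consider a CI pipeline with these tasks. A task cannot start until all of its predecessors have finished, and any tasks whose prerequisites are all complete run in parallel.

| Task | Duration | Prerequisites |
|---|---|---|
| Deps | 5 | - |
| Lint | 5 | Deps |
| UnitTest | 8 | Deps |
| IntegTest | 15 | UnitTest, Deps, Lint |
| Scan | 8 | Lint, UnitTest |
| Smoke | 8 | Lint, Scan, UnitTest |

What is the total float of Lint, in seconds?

The longest chain is Deps→UnitTest→Scan→Smoke = 5+8+8+8 = 29; overall finish 29 seconds.
Lint finishes as early as 10 and must finish by 13.
Float = 29 − 26 = 3.

3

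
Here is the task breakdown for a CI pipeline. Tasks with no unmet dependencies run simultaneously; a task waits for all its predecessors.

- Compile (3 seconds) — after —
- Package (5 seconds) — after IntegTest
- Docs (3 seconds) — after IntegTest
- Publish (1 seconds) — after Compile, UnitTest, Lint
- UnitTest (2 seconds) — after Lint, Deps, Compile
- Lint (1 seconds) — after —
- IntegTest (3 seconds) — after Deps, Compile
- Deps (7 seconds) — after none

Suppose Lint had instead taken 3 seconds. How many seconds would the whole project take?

15

As given, the longest chain is Deps→IntegTest→Package = 7+3+5 = 15, so the finish is 15 seconds.
Lint is off the critical path — its longest chain is 4 seconds, giving 11 of slack.
The critical path is still Deps→IntegTest→Package; finish is now 15 seconds.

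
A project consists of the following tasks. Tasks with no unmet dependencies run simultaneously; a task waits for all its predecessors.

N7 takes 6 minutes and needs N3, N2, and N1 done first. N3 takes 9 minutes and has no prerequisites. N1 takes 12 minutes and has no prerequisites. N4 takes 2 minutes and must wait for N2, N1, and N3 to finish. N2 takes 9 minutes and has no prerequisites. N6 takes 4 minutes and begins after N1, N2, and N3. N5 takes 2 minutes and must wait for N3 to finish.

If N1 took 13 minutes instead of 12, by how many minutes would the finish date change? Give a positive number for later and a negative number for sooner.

1

The binding path is N1→N7 = 12+6 = 18; finish at 18 minutes.
N1 lies on that path, so at 13 minutes the path becomes 19 minutes.
The critical path is still N1→N7; finish is now 19 minutes.
Change in finish: 19 − 18 = +1 minutes.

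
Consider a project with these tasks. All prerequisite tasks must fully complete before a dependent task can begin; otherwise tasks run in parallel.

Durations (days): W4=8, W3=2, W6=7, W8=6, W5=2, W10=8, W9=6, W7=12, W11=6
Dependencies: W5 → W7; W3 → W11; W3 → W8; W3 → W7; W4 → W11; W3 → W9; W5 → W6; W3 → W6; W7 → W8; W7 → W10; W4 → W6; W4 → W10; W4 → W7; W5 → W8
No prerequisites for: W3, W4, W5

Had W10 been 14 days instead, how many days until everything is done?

As given, the longest chain is W4→W7→W10 = 8+12+8 = 28, so the finish is 28 days.
Since W10 is critical, the +6 change carries straight to that chain (now 34 days).
No other chain overtakes it, so the finish is 34 days.

34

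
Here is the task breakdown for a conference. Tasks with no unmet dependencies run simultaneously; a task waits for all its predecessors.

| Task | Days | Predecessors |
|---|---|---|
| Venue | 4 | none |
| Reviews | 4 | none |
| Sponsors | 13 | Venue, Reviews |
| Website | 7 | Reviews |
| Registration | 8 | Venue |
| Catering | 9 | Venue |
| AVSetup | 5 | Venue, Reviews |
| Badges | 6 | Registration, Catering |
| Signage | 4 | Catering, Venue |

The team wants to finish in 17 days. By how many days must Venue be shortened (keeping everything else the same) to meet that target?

2

Current finish: 19 days; target: 17.
Venue is on every critical path, so each day cut from Venue cuts the finish by one (this holds down to a finish of 17).
Need 19 − 17 = 2 days off Venue → Venue becomes 2 days, finish becomes 17.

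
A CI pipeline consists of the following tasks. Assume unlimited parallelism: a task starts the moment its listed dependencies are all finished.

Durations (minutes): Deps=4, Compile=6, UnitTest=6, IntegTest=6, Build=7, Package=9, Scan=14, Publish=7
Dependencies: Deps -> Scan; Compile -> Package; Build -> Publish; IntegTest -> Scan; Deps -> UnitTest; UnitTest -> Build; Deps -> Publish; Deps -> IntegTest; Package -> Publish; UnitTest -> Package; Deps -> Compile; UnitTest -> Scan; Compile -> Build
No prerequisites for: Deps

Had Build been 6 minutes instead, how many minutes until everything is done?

26

Critical path before the change: Deps→Compile→Package→Publish = 4+6+9+7 = 26 giving 26 minutes.
Build is off the critical path — its longest chain is 24 minutes, giving 2 of slack.
No other chain overtakes it, so the finish is 26 minutes.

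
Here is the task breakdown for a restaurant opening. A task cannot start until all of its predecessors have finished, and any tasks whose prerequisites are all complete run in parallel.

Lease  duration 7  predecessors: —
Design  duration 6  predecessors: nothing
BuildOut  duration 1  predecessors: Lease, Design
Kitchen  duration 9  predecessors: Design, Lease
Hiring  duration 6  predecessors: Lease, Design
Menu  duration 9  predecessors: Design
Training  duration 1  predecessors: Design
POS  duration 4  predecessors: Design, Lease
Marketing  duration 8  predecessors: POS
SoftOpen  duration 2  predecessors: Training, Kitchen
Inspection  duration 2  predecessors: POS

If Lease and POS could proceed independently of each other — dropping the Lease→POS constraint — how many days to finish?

Before: longest chain Lease→POS→Marketing = 7+4+8 = 19, finish 19.
Without Lease→POS, POS's earliest start moves from 7 to 6.
After: Lease→Kitchen→SoftOpen = 7+9+2 = 18 → 18 days.

18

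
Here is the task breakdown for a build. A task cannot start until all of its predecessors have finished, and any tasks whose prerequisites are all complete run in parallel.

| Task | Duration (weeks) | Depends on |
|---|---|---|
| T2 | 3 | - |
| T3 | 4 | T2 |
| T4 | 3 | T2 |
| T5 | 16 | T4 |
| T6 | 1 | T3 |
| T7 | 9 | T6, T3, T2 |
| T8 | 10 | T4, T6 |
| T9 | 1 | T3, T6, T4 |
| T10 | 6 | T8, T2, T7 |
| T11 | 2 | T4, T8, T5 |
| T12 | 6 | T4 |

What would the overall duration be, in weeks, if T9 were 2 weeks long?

The binding path is T2→T3→T6→T8→T10 = 3+4+1+10+6 = 24; finish at 24 weeks.
T9 is off the critical path — its longest chain is 9 weeks, giving 15 of slack.
That remains the longest chain; total 24 weeks.

24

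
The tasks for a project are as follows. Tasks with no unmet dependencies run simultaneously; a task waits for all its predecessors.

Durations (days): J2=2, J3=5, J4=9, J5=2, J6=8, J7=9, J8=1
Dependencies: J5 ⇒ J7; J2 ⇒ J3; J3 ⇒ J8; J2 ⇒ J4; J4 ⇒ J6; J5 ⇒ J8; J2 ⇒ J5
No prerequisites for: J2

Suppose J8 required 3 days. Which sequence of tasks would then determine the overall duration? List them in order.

J2, J4, J6

As given, the longest chain is J2→J4→J6 = 2+9+8 = 19, so the finish is 19 days.
J8 has 11 days of float (longest path through it is 8).
That remains the longest chain; total 19 days.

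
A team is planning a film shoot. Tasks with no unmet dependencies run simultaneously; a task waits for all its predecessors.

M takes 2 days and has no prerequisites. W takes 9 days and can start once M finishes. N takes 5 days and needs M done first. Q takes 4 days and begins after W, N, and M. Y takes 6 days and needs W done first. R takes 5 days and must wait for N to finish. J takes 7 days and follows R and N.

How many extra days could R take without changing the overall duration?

The longest chain is M→N→R→J = 2+5+5+7 = 19; overall finish 19 days.
The longest chain containing R totals 19 days.
So R can slip 12 − 12 = 0 days.

0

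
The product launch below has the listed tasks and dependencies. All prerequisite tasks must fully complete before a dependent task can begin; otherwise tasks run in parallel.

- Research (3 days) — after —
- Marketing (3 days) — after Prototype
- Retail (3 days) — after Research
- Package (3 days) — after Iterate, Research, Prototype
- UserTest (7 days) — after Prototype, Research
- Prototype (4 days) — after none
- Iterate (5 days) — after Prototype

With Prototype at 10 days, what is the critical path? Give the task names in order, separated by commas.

The binding path is Prototype→Iterate→Package = 4+5+3 = 12; finish at 12 days.
Prototype is on the critical path; changing it to 10 makes that path 18 days.
That remains the longest chain; total 18 days.

Prototype, Iterate, Package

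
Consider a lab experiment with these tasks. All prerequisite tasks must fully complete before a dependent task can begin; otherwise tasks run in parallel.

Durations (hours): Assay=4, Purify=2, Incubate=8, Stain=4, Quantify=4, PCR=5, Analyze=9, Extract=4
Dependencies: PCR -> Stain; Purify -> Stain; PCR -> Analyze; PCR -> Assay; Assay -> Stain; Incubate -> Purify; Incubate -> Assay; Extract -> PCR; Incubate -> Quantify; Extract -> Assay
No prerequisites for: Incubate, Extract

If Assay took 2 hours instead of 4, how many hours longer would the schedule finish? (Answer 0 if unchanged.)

The binding path is Extract→PCR→Analyze = 4+5+9 = 18; finish at 18 hours.
The longest path through Assay is only 17 hours, so Assay has float 1.
That remains the longest chain; total 18 hours.
Change in finish: 18 − 18 = +0 hours.

0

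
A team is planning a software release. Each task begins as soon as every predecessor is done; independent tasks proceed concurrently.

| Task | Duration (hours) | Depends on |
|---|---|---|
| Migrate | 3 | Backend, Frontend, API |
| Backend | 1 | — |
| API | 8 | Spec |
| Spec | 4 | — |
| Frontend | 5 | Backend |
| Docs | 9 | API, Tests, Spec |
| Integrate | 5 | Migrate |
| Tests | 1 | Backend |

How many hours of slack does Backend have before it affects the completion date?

The longest chain is Spec→API→Docs = 4+8+9 = 21; overall finish 21 hours.
Backend finishes as early as 1 and must finish by 8.
Float = 21 − 14 = 7.

7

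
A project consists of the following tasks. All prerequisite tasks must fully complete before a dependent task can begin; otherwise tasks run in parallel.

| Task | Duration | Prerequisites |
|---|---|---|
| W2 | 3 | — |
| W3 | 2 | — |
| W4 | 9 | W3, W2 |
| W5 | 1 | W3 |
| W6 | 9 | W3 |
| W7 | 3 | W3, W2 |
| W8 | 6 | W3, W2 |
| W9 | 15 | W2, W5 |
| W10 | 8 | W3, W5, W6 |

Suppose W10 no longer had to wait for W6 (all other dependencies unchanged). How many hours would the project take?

18

Original critical path: W3→W6→W10 = 2+9+8 = 19 ⇒ 19 hours.
Without W6→W10, W10's earliest start moves from 11 to 3.
After: W2→W9 = 3+15 = 18 → 18 hours.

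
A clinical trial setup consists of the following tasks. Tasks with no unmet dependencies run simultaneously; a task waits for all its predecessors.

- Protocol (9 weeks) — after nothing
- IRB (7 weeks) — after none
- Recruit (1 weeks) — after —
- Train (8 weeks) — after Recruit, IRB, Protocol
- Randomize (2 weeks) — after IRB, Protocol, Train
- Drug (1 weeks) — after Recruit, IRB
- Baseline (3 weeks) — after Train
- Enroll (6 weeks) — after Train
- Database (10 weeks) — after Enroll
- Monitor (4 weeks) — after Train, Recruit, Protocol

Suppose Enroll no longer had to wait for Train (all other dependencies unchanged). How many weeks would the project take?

21

With the dependency in place, Protocol→Train→Enroll→Database = 9+8+6+10 = 33 sets the finish at 33 weeks.
Without Train→Enroll, Enroll's earliest start moves from 17 to 0.
The longest chain is now Protocol→Train→Monitor = 9+8+4 = 21, so the project takes 21 weeks.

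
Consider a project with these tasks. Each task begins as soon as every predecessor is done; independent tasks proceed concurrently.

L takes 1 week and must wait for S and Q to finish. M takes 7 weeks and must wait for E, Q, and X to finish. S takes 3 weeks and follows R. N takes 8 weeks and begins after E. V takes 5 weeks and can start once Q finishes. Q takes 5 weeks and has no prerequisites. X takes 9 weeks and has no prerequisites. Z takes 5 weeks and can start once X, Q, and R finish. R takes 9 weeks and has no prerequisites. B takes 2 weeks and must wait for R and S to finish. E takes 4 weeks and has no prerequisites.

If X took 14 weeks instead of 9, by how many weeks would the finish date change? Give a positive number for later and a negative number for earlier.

5

The binding path is X→M = 9+7 = 16; finish at 16 weeks.
Since X is critical, the +5 change carries straight to that chain (now 21 weeks).
That remains the longest chain; total 21 weeks.
Change in finish: 21 − 16 = +5 weeks.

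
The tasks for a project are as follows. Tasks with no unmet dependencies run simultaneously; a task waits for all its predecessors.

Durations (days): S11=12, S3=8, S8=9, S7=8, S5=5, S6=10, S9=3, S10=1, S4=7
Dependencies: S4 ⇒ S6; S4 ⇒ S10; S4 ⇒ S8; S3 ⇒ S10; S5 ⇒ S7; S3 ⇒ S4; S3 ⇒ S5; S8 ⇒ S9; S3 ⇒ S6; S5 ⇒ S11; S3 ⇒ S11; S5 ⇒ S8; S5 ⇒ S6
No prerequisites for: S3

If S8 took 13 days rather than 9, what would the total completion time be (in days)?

31

Actual critical path: S3→S4→S8→S9 = 8+7+9+3 = 27 ⇒ 27 days.
S8 is on the critical path; changing it to 13 makes that path 31 days.
No other chain overtakes it, so the finish is 31 days.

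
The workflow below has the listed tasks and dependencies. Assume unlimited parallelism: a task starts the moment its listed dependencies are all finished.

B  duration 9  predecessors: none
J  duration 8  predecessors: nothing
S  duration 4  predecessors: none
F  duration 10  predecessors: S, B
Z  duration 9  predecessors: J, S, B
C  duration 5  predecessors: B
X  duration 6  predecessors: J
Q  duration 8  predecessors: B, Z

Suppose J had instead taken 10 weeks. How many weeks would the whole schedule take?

27

Actual critical path: B→Z→Q = 9+9+8 = 26 ⇒ 26 weeks.
J is off the critical path — its longest chain is 25 weeks, giving 1 of slack.
New critical path: J→Z→Q = 10+9+8 = 27 ⇒ 27 weeks.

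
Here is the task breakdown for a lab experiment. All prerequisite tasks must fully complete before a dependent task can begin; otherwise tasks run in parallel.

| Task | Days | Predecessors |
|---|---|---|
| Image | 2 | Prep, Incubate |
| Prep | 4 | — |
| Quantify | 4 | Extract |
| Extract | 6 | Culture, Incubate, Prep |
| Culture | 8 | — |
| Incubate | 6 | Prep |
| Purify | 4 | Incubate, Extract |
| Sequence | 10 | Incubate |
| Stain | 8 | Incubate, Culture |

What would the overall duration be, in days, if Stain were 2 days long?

20

Critical path before the change: Prep→Incubate→Extract→Purify = 4+6+6+4 = 20 giving 20 days.
Stain has 2 days of float (longest path through it is 18).
That remains the longest chain; total 20 days.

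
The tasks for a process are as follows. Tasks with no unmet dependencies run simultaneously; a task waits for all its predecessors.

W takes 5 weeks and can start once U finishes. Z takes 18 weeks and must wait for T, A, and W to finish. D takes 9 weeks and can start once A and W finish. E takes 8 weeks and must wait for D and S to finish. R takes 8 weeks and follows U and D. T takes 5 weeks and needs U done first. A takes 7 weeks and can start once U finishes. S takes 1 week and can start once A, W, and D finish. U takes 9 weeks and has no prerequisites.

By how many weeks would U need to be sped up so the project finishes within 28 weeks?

6

Current finish: 34 weeks; target: 28.
U is on every critical path, so each week cut from U cuts the finish by one (this holds down to a finish of 26).
Need 34 − 28 = 6 weeks off U → U becomes 3 weeks, finish becomes 28.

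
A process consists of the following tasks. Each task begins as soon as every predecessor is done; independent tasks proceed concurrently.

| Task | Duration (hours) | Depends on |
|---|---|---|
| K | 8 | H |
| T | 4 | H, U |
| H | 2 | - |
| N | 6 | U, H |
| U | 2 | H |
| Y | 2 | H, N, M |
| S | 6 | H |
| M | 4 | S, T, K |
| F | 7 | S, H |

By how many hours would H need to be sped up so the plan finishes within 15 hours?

1

Current finish: 16 hours; target: 15.
H is on every critical path, so each hour cut from H cuts the finish by one (this holds down to a finish of 15).
Need 16 − 15 = 1 hour off H → H becomes 1 hour, finish becomes 15.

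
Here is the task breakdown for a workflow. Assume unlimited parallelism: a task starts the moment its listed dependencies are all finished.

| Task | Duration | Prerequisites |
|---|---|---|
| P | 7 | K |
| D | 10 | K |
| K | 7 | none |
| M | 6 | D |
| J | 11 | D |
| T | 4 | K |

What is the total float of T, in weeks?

K→D→J = 7+10+11 = 28 sets the makespan at 28 weeks.
T finishes as early as 11 and must finish by 28.
Slack of T = 24 − 7 = 17 weeks.

17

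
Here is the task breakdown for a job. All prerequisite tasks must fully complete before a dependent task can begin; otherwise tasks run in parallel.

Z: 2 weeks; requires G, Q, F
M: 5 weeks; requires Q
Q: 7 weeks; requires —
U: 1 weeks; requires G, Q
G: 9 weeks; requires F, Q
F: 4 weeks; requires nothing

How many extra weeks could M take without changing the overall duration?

The longest chain is Q→G→Z = 7+9+2 = 18; overall finish 18 weeks.
Longest path through M: 12 weeks (earliest finish 12, latest finish 18).
So M can slip 18 − 12 = 6 weeks.

6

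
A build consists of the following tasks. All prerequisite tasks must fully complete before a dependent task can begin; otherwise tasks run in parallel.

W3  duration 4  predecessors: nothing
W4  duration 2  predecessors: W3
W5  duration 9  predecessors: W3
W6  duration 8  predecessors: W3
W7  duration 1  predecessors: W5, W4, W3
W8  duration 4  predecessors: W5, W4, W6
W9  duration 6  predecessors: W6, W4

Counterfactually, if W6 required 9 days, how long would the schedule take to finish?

19

Critical path before the change: W3→W6→W9 = 4+8+6 = 18 giving 18 days.
Since W6 is critical, the +1 change carries straight to that chain (now 19 days).
The critical path is still W3→W6→W9; finish is now 19 days.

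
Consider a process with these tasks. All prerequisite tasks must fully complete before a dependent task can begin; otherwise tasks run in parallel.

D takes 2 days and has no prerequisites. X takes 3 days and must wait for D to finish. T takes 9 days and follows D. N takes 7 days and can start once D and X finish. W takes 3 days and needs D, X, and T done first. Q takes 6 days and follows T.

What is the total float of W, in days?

The longest chain is D→T→Q = 2+9+6 = 17; overall finish 17 days.
W finishes as early as 14 and must finish by 17.
Float = 17 − 14 = 3.

3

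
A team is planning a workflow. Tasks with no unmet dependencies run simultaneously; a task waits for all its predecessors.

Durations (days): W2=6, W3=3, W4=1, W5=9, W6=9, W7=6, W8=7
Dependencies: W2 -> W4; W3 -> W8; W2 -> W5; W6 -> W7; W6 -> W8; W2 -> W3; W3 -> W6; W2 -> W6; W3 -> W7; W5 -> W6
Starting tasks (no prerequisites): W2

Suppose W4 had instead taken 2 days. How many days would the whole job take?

31

The binding path is W2→W5→W6→W8 = 6+9+9+7 = 31; finish at 31 days.
W4 is off the critical path — its longest chain is 7 days, giving 24 of slack.
No other chain overtakes it, so the finish is 31 days.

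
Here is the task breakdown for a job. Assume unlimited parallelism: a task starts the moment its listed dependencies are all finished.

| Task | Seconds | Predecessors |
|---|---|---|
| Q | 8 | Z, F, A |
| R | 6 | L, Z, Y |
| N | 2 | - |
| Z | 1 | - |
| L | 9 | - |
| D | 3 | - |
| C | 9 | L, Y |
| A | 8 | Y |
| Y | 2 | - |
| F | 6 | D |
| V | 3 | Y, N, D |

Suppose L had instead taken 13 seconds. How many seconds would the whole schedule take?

22

Actual critical path: L→C = 9+9 = 18 ⇒ 18 seconds.
L lies on that path, so at 13 seconds the path becomes 22 seconds.
That remains the longest chain; total 22 seconds.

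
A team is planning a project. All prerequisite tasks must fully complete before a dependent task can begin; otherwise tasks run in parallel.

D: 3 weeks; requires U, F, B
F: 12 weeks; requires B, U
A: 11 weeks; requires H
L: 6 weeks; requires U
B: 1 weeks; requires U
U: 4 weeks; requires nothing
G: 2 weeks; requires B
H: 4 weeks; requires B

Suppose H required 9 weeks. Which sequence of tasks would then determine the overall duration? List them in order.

The binding path is U→B→H→A = 4+1+4+11 = 20; finish at 20 weeks.
H lies on that path, so at 9 weeks the path becomes 25 weeks.
No other chain overtakes it, so the finish is 25 weeks.

U, B, H, A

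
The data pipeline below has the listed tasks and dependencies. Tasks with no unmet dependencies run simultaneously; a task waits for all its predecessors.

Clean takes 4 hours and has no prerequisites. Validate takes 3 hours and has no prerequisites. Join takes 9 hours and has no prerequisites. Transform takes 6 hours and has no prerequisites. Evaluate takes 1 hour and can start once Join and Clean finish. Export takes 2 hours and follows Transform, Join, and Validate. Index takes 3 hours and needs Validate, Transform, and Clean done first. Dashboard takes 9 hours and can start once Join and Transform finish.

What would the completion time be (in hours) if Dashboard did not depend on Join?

With the dependency in place, Join→Dashboard = 9+9 = 18 sets the finish at 18 hours.
Without Join→Dashboard, Dashboard's earliest start moves from 9 to 6.
The longest chain is now Transform→Dashboard = 6+9 = 15, so the job takes 15 hours.

15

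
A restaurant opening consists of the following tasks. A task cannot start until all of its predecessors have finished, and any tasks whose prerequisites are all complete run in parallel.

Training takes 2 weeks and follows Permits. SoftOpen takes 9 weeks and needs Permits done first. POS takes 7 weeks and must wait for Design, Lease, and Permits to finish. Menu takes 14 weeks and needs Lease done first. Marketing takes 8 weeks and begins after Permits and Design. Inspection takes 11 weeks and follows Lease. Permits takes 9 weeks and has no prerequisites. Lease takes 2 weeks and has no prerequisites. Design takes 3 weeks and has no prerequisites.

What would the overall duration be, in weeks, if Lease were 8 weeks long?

22

Baseline: Permits→SoftOpen = 9+9 = 18 → 18 weeks.
Lease is off the critical path — its longest chain is 16 weeks, giving 2 of slack.
The binding chain switches to Lease→Menu = 8+14 = 22; finish 22 weeks.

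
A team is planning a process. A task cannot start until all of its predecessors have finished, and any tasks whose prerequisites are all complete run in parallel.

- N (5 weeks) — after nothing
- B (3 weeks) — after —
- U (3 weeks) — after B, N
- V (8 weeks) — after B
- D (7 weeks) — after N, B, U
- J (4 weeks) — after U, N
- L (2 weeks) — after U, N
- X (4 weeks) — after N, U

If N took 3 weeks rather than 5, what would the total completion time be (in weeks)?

13

Critical path before the change: N→U→D = 5+3+7 = 15 giving 15 weeks.
N lies on that path, so at 3 weeks the path becomes 13 weeks.
The critical path is still N→U→D; finish is now 13 weeks.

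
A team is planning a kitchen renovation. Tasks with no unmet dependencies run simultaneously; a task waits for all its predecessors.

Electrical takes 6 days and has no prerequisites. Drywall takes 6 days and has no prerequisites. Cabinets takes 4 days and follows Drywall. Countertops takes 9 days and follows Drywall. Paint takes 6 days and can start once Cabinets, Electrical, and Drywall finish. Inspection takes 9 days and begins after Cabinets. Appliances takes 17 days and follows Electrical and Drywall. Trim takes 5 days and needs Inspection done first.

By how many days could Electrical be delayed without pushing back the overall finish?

The longest chain is Drywall→Cabinets→Inspection→Trim = 6+4+9+5 = 24; overall finish 24 days.
The longest chain containing Electrical totals 23 days.
So Electrical can slip 7 − 6 = 1 day.

1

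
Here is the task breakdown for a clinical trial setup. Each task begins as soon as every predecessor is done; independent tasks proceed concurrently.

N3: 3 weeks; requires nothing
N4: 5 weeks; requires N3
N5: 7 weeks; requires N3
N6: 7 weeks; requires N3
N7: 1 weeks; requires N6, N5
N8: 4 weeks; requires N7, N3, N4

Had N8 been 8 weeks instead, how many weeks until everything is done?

19

Critical path before the change: N3→N5→N7→N8 = 3+7+1+4 = 15 giving 15 weeks.
Since N8 is critical, the +4 change carries straight to that chain (now 19 weeks).
The critical path is still N3→N5→N7→N8; finish is now 19 weeks.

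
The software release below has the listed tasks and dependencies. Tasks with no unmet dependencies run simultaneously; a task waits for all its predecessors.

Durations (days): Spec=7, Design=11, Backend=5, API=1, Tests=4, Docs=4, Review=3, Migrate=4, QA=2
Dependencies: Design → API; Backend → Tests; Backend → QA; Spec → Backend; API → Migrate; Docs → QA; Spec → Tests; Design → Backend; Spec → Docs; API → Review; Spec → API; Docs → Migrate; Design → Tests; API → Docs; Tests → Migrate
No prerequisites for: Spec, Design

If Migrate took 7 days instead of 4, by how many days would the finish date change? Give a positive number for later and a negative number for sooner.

Critical path before the change: Design→Backend→Tests→Migrate = 11+5+4+4 = 24 giving 24 days.
Migrate is on the critical path; changing it to 7 makes that path 27 days.
No other chain overtakes it, so the finish is 27 days.
Change in finish: 27 − 24 = +3 days.

3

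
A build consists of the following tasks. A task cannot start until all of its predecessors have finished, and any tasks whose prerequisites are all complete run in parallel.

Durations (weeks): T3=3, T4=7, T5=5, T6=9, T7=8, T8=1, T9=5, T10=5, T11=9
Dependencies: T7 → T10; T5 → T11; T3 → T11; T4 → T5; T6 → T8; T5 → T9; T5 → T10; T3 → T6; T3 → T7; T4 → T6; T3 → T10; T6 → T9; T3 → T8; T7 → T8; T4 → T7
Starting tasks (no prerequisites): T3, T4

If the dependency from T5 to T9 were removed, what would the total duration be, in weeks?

21

Before: longest chain T4→T5→T11 = 7+5+9 = 21, finish 21.
Dropping T5→T9 doesn't change T9's earliest start (16); another predecessor still binds.
After: T4→T5→T11 = 7+5+9 = 21 → 21 weeks.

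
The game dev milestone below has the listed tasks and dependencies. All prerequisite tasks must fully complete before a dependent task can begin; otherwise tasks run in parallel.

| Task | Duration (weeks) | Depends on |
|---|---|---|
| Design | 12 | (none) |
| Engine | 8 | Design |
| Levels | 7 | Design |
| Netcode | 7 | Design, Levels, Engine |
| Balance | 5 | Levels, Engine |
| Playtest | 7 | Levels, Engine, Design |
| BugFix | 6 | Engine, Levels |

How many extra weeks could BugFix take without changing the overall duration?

Critical path: Design→Engine→Netcode = 12+8+7 = 27, so the finish is 27 weeks.
BugFix finishes as early as 26 and must finish by 27.
Float = 27 − 26 = 1.

1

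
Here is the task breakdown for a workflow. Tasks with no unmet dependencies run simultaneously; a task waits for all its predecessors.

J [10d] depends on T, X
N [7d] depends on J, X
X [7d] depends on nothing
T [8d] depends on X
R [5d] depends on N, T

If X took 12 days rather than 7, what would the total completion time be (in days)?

Actual critical path: X→T→J→N→R = 7+8+10+7+5 = 37 ⇒ 37 days.
X lies on that path, so at 12 days the path becomes 42 days.
That remains the longest chain; total 42 days.

42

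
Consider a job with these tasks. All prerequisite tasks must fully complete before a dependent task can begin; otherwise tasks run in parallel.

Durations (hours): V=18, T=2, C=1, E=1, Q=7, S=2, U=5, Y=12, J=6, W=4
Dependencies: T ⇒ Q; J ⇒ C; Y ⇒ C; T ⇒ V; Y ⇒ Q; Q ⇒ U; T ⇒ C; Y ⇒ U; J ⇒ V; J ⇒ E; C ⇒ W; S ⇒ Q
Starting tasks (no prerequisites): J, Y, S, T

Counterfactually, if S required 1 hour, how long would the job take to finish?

The binding path is J→V = 6+18 = 24; finish at 24 hours.
S is off the critical path — its longest chain is 14 hours, giving 10 of slack.
No other chain overtakes it, so the finish is 24 hours.

24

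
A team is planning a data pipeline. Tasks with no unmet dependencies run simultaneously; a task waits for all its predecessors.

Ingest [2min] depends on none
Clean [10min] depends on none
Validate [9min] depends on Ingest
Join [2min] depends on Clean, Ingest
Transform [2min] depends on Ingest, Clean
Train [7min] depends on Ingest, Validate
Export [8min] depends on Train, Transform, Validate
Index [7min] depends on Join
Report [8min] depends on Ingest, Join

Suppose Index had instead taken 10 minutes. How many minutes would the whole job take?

26

As given, the longest chain is Ingest→Validate→Train→Export = 2+9+7+8 = 26, so the finish is 26 minutes.
The longest path through Index is only 19 minutes, so Index has float 7.
No other chain overtakes it, so the finish is 26 minutes.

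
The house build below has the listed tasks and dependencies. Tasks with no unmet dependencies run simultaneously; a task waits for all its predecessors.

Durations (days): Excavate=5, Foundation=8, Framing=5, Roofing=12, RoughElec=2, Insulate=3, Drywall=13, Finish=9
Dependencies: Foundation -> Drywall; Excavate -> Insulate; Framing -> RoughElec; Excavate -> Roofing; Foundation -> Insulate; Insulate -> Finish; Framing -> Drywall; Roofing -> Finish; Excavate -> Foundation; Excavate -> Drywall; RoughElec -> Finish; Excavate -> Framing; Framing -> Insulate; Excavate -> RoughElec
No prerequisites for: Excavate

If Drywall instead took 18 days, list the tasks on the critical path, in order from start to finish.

Excavate, Foundation, Drywall

Actual critical path: Excavate→Foundation→Drywall = 5+8+13 = 26 ⇒ 26 days.
Drywall is on the critical path; changing it to 18 makes that path 31 days.
No other chain overtakes it, so the finish is 31 days.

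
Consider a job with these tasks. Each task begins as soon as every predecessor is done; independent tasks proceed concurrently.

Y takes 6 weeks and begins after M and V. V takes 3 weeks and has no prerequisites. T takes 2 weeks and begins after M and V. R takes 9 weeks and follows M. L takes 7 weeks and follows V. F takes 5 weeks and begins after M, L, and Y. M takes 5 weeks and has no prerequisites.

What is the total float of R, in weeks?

2

Critical path: M→Y→F = 5+6+5 = 16, so the finish is 16 weeks.
R finishes as early as 14 and must finish by 16.
Slack of R = 7 − 5 = 2 weeks.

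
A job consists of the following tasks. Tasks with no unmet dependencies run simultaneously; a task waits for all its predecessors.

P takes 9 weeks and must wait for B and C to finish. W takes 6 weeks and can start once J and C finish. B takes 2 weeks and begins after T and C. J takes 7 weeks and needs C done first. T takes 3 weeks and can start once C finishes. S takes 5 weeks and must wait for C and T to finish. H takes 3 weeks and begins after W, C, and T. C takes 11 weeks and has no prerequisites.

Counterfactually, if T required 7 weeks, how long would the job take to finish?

29

Actual critical path: C→J→W→H = 11+7+6+3 = 27 ⇒ 27 weeks.
T has 2 weeks of float (longest path through it is 25).
Now C→T→B→P = 11+7+2+9 = 29 is longest, so the finish becomes 29 weeks.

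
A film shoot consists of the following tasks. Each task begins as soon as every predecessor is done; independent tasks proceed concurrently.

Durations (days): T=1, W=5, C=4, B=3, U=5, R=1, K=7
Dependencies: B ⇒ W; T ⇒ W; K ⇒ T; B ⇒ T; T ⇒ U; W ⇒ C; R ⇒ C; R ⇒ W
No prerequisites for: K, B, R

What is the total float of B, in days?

4

The longest chain is K→T→W→C = 7+1+5+4 = 17; overall finish 17 days.
B finishes as early as 3 and must finish by 7.
Slack of B = 4 − 0 = 4 days.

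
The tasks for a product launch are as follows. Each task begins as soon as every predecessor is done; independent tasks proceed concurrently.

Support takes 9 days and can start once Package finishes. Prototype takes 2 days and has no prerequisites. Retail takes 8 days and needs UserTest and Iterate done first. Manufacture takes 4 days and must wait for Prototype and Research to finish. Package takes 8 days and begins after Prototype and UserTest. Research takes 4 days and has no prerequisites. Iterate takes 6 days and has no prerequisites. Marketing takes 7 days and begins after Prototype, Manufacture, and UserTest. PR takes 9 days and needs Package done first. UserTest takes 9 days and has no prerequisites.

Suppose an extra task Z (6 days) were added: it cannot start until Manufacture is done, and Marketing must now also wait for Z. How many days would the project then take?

Originally the project takes 26 days.
With Z inserted, Marketing now waits for max(Prototype, Manufacture, UserTest, Z).
New critical path: UserTest→Package→PR = 9+8+9 = 26 ⇒ 26 days.

26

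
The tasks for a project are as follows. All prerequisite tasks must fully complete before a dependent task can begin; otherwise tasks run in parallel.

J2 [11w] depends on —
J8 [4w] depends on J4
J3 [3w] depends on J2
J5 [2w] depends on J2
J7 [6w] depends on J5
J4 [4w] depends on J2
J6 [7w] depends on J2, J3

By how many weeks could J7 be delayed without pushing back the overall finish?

Critical path: J2→J3→J6 = 11+3+7 = 21, so the finish is 21 weeks.
Longest path through J7: 19 weeks (earliest finish 19, latest finish 21).
Float = 21 − 19 = 2.

2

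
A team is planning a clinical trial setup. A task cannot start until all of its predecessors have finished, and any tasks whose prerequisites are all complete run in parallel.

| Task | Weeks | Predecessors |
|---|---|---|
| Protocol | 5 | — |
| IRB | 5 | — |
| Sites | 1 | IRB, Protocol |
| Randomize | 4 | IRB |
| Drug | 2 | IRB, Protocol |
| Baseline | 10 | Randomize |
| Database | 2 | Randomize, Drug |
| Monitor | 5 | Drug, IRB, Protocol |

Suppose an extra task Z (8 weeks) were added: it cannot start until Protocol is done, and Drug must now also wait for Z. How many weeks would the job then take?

Originally the job takes 19 weeks.
With Z inserted, Drug now waits for max(IRB, Protocol, Z).
New critical path: Protocol→Z→Drug→Monitor = 5+8+2+5 = 20 ⇒ 20 weeks.

20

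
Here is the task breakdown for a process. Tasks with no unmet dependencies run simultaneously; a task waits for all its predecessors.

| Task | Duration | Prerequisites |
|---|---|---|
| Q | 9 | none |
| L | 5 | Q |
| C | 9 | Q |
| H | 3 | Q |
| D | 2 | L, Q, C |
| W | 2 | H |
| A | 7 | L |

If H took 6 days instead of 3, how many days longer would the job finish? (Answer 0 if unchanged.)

Critical path before the change: Q→L→A = 9+5+7 = 21 giving 21 days.
H is off the critical path — its longest chain is 14 days, giving 7 of slack.
That remains the longest chain; total 21 days.
Change in finish: 21 − 21 = +0 days.

0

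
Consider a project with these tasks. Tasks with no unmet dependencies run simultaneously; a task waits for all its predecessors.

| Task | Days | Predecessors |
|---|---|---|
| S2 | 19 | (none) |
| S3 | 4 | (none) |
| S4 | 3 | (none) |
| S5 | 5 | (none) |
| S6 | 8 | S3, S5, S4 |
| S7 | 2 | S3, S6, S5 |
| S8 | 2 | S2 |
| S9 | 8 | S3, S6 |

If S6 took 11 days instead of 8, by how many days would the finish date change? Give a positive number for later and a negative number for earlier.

Actual critical path: S5→S6→S9 = 5+8+8 = 21 ⇒ 21 days.
Since S6 is critical, the +3 change carries straight to that chain (now 24 days).
That remains the longest chain; total 24 days.
Change in finish: 24 − 21 = +3 days.

3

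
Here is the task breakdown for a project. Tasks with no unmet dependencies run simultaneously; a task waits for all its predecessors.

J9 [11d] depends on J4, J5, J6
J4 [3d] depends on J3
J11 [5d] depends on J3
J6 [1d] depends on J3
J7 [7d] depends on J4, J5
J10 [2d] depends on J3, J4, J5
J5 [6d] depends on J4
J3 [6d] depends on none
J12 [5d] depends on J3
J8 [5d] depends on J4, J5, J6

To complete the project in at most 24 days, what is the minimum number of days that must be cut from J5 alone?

Current finish: 26 days; target: 24.
J5 is on every critical path, so each day cut from J5 cuts the finish by one (this holds down to a finish of 21).
Need 26 − 24 = 2 days off J5 → J5 becomes 4 days, finish becomes 24.

2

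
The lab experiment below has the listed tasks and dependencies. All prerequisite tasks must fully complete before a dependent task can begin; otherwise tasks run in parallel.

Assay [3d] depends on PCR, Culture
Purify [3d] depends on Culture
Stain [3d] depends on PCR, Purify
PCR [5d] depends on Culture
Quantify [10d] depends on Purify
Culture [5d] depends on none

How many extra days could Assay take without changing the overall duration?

5

The longest chain is Culture→Purify→Quantify = 5+3+10 = 18; overall finish 18 days.
Assay finishes as early as 13 and must finish by 18.
Float = 18 − 13 = 5.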